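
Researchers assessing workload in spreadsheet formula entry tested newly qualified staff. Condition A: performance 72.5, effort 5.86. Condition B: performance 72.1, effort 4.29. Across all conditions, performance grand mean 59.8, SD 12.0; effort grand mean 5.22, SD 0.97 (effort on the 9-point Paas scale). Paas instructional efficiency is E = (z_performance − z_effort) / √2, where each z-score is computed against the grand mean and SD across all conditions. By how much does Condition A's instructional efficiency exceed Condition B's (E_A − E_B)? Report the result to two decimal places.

-1.12

Condition A: z_P = (72.5 − 59.8)/12.0 = 1.0583; z_E = (5.86 − 5.22)/0.97 = 0.6598; E_A = (1.0583 − 0.6598)/√2 = 0.2818.
Condition B: z_P = (72.1 − 59.8)/12.0 = 1.0250; z_E = (4.29 − 5.22)/0.97 = -0.9588; E_B = (1.0250 − (-0.9588))/√2 = 1.4028.
E_A − E_B = 0.2818 − 1.4028 = -1.1210 ≈ -1.12.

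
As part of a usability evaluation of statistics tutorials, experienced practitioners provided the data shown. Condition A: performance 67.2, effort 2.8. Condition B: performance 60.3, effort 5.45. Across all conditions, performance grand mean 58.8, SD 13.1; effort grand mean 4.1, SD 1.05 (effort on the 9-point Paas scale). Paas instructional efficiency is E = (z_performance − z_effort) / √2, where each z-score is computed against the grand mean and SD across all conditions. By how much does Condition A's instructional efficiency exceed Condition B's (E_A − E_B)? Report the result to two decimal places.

2.16

Condition A: z_P = (67.2 − 58.8)/13.1 = 0.6412; z_E = (2.8 − 4.1)/1.05 = -1.2381; E_A = (0.6412 − (-1.2381))/√2 = 1.3289.
Condition B: z_P = (60.3 − 58.8)/13.1 = 0.1145; z_E = (5.45 − 4.1)/1.05 = 1.2857; E_B = (0.1145 − 1.2857)/√2 = -0.8282.
E_A − E_B = 1.3289 − (-0.8282) = 2.1571 ≈ 2.16.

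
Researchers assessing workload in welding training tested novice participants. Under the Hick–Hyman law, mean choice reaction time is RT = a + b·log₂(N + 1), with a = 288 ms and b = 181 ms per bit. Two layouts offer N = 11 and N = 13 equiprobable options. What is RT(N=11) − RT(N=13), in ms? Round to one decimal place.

-40.3

RT(11) = 288 + 181·log₂(12) = 288 + 181·3.5850 = 936.8850 ms.
RT(13) = 288 + 181·log₂(14) = 288 + 181·3.8074 = 977.1394 ms.
Difference = 936.8850 − 977.1394 = -40.2544 ≈ -40.3 ms.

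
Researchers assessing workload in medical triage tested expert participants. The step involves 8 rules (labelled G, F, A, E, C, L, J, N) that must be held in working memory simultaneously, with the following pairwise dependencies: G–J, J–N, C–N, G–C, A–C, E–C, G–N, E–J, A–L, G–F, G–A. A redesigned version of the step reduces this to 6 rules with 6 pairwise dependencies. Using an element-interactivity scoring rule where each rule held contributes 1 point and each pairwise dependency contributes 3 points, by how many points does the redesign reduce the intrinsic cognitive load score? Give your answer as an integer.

17

Original: 8 × 1 + 11 × 3 = 8 + 33 = 41.
Redesigned: 6 × 1 + 6 × 3 = 6 + 18 = 24.
Reduction = 41 − 24 = 17.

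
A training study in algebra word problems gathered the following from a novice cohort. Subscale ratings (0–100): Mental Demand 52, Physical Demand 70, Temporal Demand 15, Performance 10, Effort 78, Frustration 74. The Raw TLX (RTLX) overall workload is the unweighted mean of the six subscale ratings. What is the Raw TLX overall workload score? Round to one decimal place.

Sum of ratings = 52 + 70 + 15 + 10 + 78 + 74 = 299.
RTLX = 299 / 6 = 49.8333 ≈ 49.8.

49.8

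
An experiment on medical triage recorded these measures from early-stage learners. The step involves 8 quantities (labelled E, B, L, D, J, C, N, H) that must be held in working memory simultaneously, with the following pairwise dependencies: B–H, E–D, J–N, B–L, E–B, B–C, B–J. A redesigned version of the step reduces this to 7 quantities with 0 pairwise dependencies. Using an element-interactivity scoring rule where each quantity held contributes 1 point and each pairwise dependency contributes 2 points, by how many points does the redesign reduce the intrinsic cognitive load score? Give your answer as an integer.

Original: 8 × 1 + 7 × 2 = 8 + 14 = 22.
Redesigned: 7 × 1 + 0 × 2 = 7 + 0 = 7.
Reduction = 22 − 7 = 15.

15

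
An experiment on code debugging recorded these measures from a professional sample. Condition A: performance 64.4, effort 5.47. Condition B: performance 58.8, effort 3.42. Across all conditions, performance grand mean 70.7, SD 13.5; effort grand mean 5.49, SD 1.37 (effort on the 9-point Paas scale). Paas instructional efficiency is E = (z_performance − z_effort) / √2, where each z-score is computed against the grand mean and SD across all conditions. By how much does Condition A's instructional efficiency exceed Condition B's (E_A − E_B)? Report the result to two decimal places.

Condition A: z_P = (64.4 − 70.7)/13.5 = -0.4667; z_E = (5.47 − 5.49)/1.37 = -0.0146; E_A = (-0.4667 − (-0.0146))/√2 = -0.3197.
Condition B: z_P = (58.8 − 70.7)/13.5 = -0.8815; z_E = (3.42 − 5.49)/1.37 = -1.5109; E_B = (-0.8815 − (-1.5109))/√2 = 0.4451.
E_A − E_B = -0.3197 − 0.4451 = -0.7648 ≈ -0.76.

-0.76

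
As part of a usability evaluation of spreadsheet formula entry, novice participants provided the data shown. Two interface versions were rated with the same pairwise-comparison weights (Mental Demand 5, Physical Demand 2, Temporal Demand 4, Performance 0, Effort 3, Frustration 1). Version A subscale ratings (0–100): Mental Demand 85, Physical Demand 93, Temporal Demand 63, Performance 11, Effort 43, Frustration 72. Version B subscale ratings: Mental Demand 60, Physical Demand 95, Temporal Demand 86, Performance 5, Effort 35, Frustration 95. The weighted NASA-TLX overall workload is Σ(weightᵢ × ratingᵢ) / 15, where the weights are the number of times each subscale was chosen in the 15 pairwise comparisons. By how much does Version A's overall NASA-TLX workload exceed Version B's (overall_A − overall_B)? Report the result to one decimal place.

Version A weighted sum = 5·85 + 2·93 + 4·63 + 0·11 + 3·43 + 1·72 = 425 + 186 + 252 + 0 + 129 + 72 = 1064; overall_A = 1064/15 = 70.9333.
Version B weighted sum = 5·60 + 2·95 + 4·86 + 0·5 + 3·35 + 1·95 = 300 + 190 + 344 + 0 + 105 + 95 = 1034; overall_B = 1034/15 = 68.9333.
Difference = 70.9333 − 68.9333 = 2.0000 ≈ 2.0.

2.0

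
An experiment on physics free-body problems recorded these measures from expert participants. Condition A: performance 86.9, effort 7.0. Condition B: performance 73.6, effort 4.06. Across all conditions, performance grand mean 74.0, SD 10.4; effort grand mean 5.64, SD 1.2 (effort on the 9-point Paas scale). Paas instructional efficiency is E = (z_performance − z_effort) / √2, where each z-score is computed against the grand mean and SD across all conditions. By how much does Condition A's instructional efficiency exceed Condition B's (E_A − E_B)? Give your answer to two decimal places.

Condition A: z_P = (86.9 − 74.0)/10.4 = 1.2404; z_E = (7.0 − 5.64)/1.2 = 1.1333; E_A = (1.2404 − 1.1333)/√2 = 0.0757.
Condition B: z_P = (73.6 − 74.0)/10.4 = -0.0385; z_E = (4.06 − 5.64)/1.2 = -1.3167; E_B = (-0.0385 − (-1.3167))/√2 = 0.9038.
E_A − E_B = 0.0757 − 0.9038 = -0.8281 ≈ -0.83.

-0.83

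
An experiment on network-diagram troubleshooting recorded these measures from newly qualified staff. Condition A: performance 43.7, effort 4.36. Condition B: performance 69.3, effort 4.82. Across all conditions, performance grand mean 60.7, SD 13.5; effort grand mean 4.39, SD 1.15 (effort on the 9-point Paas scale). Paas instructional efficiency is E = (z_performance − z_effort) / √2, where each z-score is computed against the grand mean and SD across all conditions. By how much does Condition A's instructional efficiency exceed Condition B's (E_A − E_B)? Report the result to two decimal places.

-1.06

Condition A: z_P = (43.7 − 60.7)/13.5 = -1.2593; z_E = (4.36 − 4.39)/1.15 = -0.0261; E_A = (-1.2593 − (-0.0261))/√2 = -0.8720.
Condition B: z_P = (69.3 − 60.7)/13.5 = 0.6370; z_E = (4.82 − 4.39)/1.15 = 0.3739; E_B = (0.6370 − 0.3739)/√2 = 0.1860.
E_A − E_B = -0.8720 − 0.1860 = -1.0580 ≈ -1.06.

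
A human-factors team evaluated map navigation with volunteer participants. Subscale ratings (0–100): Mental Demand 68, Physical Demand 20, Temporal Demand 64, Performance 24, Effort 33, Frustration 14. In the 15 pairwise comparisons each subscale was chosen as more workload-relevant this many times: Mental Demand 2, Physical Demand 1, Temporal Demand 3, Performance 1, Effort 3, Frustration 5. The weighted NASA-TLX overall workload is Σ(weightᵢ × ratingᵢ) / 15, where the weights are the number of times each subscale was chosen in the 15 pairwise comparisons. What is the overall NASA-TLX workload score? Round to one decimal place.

The tallies are the weights (they sum to 15).
Weighted sum = 2·68 + 1·20 + 3·64 + 1·24 + 3·33 + 5·14
            = 136 + 20 + 192 + 24 + 99 + 70 = 541.
Overall workload = 541 / 15 = 36.0667 ≈ 36.1.

36.1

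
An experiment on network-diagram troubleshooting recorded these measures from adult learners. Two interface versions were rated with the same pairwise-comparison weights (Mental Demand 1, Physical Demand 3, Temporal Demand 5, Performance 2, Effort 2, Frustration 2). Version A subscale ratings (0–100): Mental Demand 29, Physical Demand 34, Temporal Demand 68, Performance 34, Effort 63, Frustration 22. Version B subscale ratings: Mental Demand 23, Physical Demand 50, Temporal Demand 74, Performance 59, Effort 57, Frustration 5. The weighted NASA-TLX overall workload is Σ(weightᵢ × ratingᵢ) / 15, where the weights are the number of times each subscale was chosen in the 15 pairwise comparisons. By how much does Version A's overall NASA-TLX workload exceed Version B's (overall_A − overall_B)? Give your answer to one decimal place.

-5.1

Version A weighted sum = 1·29 + 3·34 + 5·68 + 2·34 + 2·63 + 2·22 = 29 + 102 + 340 + 68 + 126 + 44 = 709; overall_A = 709/15 = 47.2667.
Version B weighted sum = 1·23 + 3·50 + 5·74 + 2·59 + 2·57 + 2·5 = 23 + 150 + 370 + 118 + 114 + 10 = 785; overall_B = 785/15 = 52.3333.
Difference = 47.2667 − 52.3333 = -5.0666 ≈ -5.1.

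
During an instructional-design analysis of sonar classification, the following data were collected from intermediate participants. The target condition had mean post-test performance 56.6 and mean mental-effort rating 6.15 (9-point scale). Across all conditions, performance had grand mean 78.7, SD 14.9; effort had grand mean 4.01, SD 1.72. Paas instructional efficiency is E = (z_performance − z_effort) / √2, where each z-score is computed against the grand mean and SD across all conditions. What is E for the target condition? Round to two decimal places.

-1.93

z_performance = (56.6 − 78.7) / 14.9 = -22.1000 / 14.9 = -1.4832.
z_effort = (6.15 − 4.01) / 1.72 = 2.1400 / 1.72 = 1.2442.
z_P − z_E = -1.4832 − 1.2442 = -2.7274.
E = -2.7274 / √2 = -2.7274 / 1.41421 = -1.9286 ≈ -1.93.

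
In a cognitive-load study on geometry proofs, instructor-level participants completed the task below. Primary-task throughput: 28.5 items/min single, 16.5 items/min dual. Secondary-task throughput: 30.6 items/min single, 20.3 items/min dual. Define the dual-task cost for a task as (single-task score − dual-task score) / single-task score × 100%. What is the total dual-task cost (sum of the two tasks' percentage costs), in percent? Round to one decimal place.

75.8

Primary cost = (28.5 − 16.5) / 28.5 × 100% = 42.1053%.
Secondary cost = (30.6 − 20.3) / 30.6 × 100% = 33.6601%.
Total = 42.1053% + 33.6601% = 75.7654% ≈ 75.8%.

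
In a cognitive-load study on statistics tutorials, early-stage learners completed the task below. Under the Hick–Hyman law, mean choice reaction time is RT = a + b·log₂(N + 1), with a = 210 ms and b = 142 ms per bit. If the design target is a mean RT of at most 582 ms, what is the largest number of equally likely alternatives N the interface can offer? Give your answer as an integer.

Set 210 + 142·log₂(N + 1) ≤ 582.
log₂(N + 1) ≤ (582 − 210) / 142 = 2.6197.
N + 1 ≤ 2^2.6197 = 6.1462.
N ≤ 5.1462, so the largest integer N is 5.

5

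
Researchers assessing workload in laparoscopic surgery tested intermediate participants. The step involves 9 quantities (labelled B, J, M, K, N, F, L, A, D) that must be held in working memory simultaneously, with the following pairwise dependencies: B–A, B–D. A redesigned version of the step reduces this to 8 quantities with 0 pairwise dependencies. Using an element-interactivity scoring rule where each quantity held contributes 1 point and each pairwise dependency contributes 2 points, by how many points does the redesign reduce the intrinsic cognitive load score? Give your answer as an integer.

5

Original: 9 × 1 + 2 × 2 = 9 + 4 = 13.
Redesigned: 8 × 1 + 0 × 2 = 8 + 0 = 8.
Reduction = 13 − 8 = 5.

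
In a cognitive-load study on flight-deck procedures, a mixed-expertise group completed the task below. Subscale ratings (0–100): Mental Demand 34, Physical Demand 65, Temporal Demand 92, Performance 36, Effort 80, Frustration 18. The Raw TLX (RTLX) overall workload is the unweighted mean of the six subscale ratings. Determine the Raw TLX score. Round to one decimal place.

54.2

Sum of ratings = 34 + 65 + 92 + 36 + 80 + 18 = 325.
RTLX = 325 / 6 = 54.1667 ≈ 54.2.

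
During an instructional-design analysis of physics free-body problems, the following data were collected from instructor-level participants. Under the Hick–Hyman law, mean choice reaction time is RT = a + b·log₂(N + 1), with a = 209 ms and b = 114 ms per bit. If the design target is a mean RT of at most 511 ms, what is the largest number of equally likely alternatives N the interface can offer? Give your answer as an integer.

5

Set 209 + 114·log₂(N + 1) ≤ 511.
log₂(N + 1) ≤ (511 − 209) / 114 = 2.6491.
N + 1 ≤ 2^2.6491 = 6.2728.
N ≤ 5.2728, so the largest integer N is 5.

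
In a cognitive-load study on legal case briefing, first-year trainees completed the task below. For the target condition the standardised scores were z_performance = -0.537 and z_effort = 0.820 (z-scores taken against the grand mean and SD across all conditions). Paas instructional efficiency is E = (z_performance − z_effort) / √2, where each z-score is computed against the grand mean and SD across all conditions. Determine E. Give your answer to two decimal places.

z_P − z_E = -0.537 − 0.820 = -1.3570.
E = -1.3570 / √2 = -1.3570 / 1.41421 = -0.9595 ≈ -0.96.

-0.96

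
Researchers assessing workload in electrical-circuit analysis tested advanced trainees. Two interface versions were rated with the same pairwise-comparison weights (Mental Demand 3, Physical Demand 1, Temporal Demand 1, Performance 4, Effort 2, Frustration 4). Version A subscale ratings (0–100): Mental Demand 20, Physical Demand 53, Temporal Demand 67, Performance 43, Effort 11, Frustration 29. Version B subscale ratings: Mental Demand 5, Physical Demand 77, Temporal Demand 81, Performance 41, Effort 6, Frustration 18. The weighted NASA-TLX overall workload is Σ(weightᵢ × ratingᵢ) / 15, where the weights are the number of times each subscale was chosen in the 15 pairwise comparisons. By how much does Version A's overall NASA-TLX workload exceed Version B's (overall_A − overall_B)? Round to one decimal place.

Version A weighted sum = 3·20 + 1·53 + 1·67 + 4·43 + 2·11 + 4·29 = 60 + 53 + 67 + 172 + 22 + 116 = 490; overall_A = 490/15 = 32.6667.
Version B weighted sum = 3·5 + 1·77 + 1·81 + 4·41 + 2·6 + 4·18 = 15 + 77 + 81 + 164 + 12 + 72 = 421; overall_B = 421/15 = 28.0667.
Difference = 32.6667 − 28.0667 = 4.6000 ≈ 4.6.

4.6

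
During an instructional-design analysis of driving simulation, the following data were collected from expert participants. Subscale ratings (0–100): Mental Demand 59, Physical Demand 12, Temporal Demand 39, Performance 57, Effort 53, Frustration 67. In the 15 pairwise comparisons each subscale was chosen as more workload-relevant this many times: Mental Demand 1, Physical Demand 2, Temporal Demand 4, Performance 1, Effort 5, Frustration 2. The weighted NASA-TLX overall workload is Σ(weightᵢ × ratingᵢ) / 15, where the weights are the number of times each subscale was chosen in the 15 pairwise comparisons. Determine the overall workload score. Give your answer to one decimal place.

46.3

The tallies are the weights (they sum to 15).
Weighted sum = 1·59 + 2·12 + 4·39 + 1·57 + 5·53 + 2·67
            = 59 + 24 + 156 + 57 + 265 + 134 = 695.
Overall workload = 695 / 15 = 46.3333 ≈ 46.3.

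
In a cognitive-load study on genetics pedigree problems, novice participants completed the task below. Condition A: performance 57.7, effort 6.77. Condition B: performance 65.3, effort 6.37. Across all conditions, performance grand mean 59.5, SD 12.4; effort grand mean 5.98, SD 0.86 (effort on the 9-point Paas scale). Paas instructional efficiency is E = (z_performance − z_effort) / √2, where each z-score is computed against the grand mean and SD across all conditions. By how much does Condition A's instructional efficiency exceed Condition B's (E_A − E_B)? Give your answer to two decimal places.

Condition A: z_P = (57.7 − 59.5)/12.4 = -0.1452; z_E = (6.77 − 5.98)/0.86 = 0.9186; E_A = (-0.1452 − 0.9186)/√2 = -0.7522.
Condition B: z_P = (65.3 − 59.5)/12.4 = 0.4677; z_E = (6.37 − 5.98)/0.86 = 0.4535; E_B = (0.4677 − 0.4535)/√2 = 0.0100.
E_A − E_B = -0.7522 − 0.0100 = -0.7622 ≈ -0.76.

-0.76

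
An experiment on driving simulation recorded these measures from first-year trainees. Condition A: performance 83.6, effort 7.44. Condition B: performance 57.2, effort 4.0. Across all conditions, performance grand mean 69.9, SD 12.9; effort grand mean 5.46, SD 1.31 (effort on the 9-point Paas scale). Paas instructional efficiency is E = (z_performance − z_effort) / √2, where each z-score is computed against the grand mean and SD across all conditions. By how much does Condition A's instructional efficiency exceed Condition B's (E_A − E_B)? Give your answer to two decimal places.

-0.41

Condition A: z_P = (83.6 − 69.9)/12.9 = 1.0620; z_E = (7.44 − 5.46)/1.31 = 1.5115; E_A = (1.0620 − 1.5115)/√2 = -0.3178.
Condition B: z_P = (57.2 − 69.9)/12.9 = -0.9845; z_E = (4.0 − 5.46)/1.31 = -1.1145; E_B = (-0.9845 − (-1.1145))/√2 = 0.0919.
E_A − E_B = -0.3178 − 0.0919 = -0.4097 ≈ -0.41.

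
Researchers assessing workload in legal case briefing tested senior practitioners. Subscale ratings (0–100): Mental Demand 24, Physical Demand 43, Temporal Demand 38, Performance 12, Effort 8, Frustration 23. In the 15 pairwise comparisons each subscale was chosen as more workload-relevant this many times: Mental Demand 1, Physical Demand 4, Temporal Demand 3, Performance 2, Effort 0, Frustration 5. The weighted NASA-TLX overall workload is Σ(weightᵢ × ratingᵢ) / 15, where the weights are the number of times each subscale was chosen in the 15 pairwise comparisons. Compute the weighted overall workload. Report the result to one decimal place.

29.9

The tallies are the weights (they sum to 15).
Weighted sum = 1·24 + 4·43 + 3·38 + 2·12 + 0·8 + 5·23
            = 24 + 172 + 114 + 24 + 0 + 115 = 449.
Overall workload = 449 / 15 = 29.9333 ≈ 29.9.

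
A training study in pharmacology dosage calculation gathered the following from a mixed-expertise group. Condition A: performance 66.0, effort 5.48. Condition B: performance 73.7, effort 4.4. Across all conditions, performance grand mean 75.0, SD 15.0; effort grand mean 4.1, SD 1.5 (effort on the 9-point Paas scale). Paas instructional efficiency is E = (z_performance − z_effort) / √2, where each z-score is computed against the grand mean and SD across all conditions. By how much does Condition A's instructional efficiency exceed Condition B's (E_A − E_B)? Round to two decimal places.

-0.87

Condition A: z_P = (66.0 − 75.0)/15.0 = -0.6000; z_E = (5.48 − 4.1)/1.5 = 0.9200; E_A = (-0.6000 − 0.9200)/√2 = -1.0748.
Condition B: z_P = (73.7 − 75.0)/15.0 = -0.0867; z_E = (4.4 − 4.1)/1.5 = 0.2000; E_B = (-0.0867 − 0.2000)/√2 = -0.2027.
E_A − E_B = -1.0748 − (-0.2027) = -0.8721 ≈ -0.87.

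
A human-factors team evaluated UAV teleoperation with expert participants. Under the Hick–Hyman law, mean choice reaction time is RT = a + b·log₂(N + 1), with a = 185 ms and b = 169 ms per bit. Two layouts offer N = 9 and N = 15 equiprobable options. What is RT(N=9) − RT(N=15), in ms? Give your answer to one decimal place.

RT(9) = 185 + 169·log₂(10) = 185 + 169·3.3219 = 746.4011 ms.
RT(15) = 185 + 169·log₂(16) = 185 + 169·4.0000 = 861.0000 ms.
Difference = 746.4011 − 861.0000 = -114.5989 ≈ -114.6 ms.

-114.6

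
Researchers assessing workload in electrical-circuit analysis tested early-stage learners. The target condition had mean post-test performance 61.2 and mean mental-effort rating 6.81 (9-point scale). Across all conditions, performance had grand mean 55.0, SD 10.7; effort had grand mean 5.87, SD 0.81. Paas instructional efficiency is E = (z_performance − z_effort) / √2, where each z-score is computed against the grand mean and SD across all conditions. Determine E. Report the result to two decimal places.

-0.41

z_performance = (61.2 − 55.0) / 10.7 = 6.2000 / 10.7 = 0.5794.
z_effort = (6.81 − 5.87) / 0.81 = 0.9400 / 0.81 = 1.1605.
z_P − z_E = 0.5794 − 1.1605 = -0.5811.
E = -0.5811 / √2 = -0.5811 / 1.41421 = -0.4109 ≈ -0.41.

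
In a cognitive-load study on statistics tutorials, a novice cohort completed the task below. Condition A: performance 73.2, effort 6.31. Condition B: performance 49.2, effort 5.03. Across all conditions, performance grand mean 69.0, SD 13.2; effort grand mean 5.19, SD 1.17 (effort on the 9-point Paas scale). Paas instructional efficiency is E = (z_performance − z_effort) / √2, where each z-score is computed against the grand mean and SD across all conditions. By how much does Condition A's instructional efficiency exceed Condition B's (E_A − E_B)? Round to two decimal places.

Condition A: z_P = (73.2 − 69.0)/13.2 = 0.3182; z_E = (6.31 − 5.19)/1.17 = 0.9573; E_A = (0.3182 − 0.9573)/√2 = -0.4519.
Condition B: z_P = (49.2 − 69.0)/13.2 = -1.5000; z_E = (5.03 − 5.19)/1.17 = -0.1368; E_B = (-1.5000 − (-0.1368))/√2 = -0.9639.
E_A − E_B = -0.4519 − (-0.9639) = 0.5120 ≈ 0.51.

0.51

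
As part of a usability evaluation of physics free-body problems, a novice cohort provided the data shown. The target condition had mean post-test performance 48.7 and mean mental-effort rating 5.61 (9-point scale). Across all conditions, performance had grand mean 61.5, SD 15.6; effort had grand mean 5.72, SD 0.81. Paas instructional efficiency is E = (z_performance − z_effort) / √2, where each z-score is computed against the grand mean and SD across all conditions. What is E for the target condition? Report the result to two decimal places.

z_performance = (48.7 − 61.5) / 15.6 = -12.8000 / 15.6 = -0.8205.
z_effort = (5.61 − 5.72) / 0.81 = -0.1100 / 0.81 = -0.1358.
z_P − z_E = -0.8205 − (-0.1358) = -0.6847.
E = -0.6847 / √2 = -0.6847 / 1.41421 = -0.4842 ≈ -0.48.

-0.48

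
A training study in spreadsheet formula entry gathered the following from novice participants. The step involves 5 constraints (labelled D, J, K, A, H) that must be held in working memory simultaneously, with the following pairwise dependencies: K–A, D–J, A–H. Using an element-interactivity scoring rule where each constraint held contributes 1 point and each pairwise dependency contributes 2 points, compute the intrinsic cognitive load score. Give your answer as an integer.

11

Count of constraints held simultaneously: 5.
Count of pairwise dependencies listed: 3.
Element contribution: 5 × 1 = 5.
Interaction contribution: 3 × 2 = 6.
Intrinsic load = 5 + 6 = 11.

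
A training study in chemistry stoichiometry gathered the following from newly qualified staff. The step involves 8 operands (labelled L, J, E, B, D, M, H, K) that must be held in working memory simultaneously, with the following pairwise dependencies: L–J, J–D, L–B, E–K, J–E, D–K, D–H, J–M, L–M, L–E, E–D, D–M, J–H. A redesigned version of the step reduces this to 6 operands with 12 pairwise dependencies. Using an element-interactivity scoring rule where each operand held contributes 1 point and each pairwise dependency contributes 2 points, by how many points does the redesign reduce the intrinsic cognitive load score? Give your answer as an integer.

4

Original: 8 × 1 + 13 × 2 = 8 + 26 = 34.
Redesigned: 6 × 1 + 12 × 2 = 6 + 24 = 30.
Reduction = 34 − 30 = 4.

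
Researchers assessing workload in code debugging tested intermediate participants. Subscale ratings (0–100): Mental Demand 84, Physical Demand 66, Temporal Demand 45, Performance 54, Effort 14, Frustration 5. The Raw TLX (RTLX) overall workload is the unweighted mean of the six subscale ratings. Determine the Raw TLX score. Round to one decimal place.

Sum of ratings = 84 + 66 + 45 + 54 + 14 + 5 = 268.
RTLX = 268 / 6 = 44.6667 ≈ 44.7.

44.7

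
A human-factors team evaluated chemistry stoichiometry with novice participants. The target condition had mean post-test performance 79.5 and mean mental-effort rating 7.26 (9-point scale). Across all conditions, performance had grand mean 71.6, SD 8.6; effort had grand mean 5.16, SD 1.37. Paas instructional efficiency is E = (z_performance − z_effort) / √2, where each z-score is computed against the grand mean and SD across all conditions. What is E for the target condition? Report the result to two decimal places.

-0.43

z_performance = (79.5 − 71.6) / 8.6 = 7.9000 / 8.6 = 0.9186.
z_effort = (7.26 − 5.16) / 1.37 = 2.1000 / 1.37 = 1.5328.
z_P − z_E = 0.9186 − 1.5328 = -0.6142.
E = -0.6142 / √2 = -0.6142 / 1.41421 = -0.4343 ≈ -0.43.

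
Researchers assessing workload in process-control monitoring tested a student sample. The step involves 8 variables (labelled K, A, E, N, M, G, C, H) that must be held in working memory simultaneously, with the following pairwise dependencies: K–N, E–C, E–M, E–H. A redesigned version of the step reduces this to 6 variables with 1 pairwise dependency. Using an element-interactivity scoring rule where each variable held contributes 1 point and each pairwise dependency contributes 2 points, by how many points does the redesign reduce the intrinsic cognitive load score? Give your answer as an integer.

8

Original: 8 × 1 + 4 × 2 = 8 + 8 = 16.
Redesigned: 6 × 1 + 1 × 2 = 6 + 2 = 8.
Reduction = 16 − 8 = 8.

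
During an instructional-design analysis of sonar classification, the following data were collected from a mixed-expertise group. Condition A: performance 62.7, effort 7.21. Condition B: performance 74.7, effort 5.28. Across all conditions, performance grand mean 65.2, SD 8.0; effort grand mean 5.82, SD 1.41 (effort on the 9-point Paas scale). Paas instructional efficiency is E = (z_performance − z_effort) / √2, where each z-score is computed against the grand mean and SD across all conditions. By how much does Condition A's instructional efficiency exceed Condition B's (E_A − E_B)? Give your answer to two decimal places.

-2.03

Condition A: z_P = (62.7 − 65.2)/8.0 = -0.3125; z_E = (7.21 − 5.82)/1.41 = 0.9858; E_A = (-0.3125 − 0.9858)/√2 = -0.9180.
Condition B: z_P = (74.7 − 65.2)/8.0 = 1.1875; z_E = (5.28 − 5.82)/1.41 = -0.3830; E_B = (1.1875 − (-0.3830))/√2 = 1.1105.
E_A − E_B = -0.9180 − 1.1105 = -2.0285 ≈ -2.03.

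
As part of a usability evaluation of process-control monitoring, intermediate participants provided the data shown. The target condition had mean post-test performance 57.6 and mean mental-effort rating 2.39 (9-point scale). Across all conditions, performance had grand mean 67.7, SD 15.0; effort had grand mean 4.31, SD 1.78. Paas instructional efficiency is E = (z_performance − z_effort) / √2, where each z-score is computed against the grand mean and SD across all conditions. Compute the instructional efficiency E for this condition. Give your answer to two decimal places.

0.29

z_performance = (57.6 − 67.7) / 15.0 = -10.1000 / 15.0 = -0.6733.
z_effort = (2.39 − 4.31) / 1.78 = -1.9200 / 1.78 = -1.0787.
z_P − z_E = -0.6733 − (-1.0787) = 0.4054.
E = 0.4054 / √2 = 0.4054 / 1.41421 = 0.2867 ≈ 0.29.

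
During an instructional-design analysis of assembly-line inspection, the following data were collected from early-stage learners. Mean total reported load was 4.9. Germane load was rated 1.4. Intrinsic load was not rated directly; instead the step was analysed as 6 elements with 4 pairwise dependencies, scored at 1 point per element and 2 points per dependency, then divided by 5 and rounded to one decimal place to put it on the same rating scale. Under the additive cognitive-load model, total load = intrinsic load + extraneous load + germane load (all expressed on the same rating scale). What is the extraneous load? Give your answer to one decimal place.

0.7

Intrinsic (element-interactivity): (6 × 1 + 4 × 2) / 5 = 14 / 5 = 2.8000 → 2.8.
extraneous load = total − intrinsic − germane
             = 4.9 − 2.8 − 1.4 = 0.7.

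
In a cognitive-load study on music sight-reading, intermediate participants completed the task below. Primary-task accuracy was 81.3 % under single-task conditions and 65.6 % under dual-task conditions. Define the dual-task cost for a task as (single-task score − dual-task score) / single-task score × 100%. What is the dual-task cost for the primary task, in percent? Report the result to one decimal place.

Cost = (81.3 − 65.6) / 81.3 × 100%
     = 15.7000 / 81.3 × 100% = 19.3112%.
≈ 19.3%.

19.3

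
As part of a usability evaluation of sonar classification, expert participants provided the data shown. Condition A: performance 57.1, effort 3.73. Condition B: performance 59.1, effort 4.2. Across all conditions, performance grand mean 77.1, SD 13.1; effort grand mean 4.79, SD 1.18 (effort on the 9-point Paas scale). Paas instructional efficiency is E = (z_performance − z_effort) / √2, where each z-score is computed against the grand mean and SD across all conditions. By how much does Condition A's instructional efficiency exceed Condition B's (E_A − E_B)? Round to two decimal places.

0.17

Condition A: z_P = (57.1 − 77.1)/13.1 = -1.5267; z_E = (3.73 − 4.79)/1.18 = -0.8983; E_A = (-1.5267 − (-0.8983))/√2 = -0.4443.
Condition B: z_P = (59.1 − 77.1)/13.1 = -1.3740; z_E = (4.2 − 4.79)/1.18 = -0.5000; E_B = (-1.3740 − (-0.5000))/√2 = -0.6180.
E_A − E_B = -0.4443 − (-0.6180) = 0.1737 ≈ 0.17.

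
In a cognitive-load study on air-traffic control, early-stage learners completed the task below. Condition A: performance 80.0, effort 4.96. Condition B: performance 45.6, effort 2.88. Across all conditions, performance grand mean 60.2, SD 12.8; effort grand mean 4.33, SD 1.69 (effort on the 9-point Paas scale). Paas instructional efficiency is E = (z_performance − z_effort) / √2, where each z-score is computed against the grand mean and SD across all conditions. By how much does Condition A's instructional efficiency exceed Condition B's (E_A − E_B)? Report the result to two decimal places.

1.03

Condition A: z_P = (80.0 − 60.2)/12.8 = 1.5469; z_E = (4.96 − 4.33)/1.69 = 0.3728; E_A = (1.5469 − 0.3728)/√2 = 0.8302.
Condition B: z_P = (45.6 − 60.2)/12.8 = -1.1406; z_E = (2.88 − 4.33)/1.69 = -0.8580; E_B = (-1.1406 − (-0.8580))/√2 = -0.1998.
E_A − E_B = 0.8302 − (-0.1998) = 1.0300 ≈ 1.03.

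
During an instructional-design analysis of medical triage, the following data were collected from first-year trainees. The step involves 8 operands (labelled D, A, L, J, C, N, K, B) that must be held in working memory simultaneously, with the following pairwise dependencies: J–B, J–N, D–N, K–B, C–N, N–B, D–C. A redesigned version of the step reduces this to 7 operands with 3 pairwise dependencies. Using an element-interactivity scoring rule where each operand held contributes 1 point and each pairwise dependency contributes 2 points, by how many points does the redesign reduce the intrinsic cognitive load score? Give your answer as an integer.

Original: 8 × 1 + 7 × 2 = 8 + 14 = 22.
Redesigned: 7 × 1 + 3 × 2 = 7 + 6 = 13.
Reduction = 22 − 13 = 9.

9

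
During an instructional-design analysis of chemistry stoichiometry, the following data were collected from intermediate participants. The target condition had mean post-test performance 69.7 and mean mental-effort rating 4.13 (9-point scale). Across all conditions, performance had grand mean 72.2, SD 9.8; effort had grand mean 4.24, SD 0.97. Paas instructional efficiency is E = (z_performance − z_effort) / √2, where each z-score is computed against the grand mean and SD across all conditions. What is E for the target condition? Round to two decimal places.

z_performance = (69.7 − 72.2) / 9.8 = -2.5000 / 9.8 = -0.2551.
z_effort = (4.13 − 4.24) / 0.97 = -0.1100 / 0.97 = -0.1134.
z_P − z_E = -0.2551 − (-0.1134) = -0.1417.
E = -0.1417 / √2 = -0.1417 / 1.41421 = -0.1002 ≈ -0.10.

-0.10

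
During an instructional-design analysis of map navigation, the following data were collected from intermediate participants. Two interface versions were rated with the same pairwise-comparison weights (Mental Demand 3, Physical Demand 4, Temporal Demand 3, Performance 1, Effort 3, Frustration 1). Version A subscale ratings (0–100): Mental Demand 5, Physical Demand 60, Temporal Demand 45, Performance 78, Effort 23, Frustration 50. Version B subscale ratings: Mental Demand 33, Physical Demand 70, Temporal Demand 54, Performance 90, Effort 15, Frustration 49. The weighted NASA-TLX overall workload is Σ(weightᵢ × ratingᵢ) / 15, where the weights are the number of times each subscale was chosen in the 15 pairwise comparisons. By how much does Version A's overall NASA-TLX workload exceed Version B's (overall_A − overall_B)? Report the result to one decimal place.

Version A weighted sum = 3·5 + 4·60 + 3·45 + 1·78 + 3·23 + 1·50 = 15 + 240 + 135 + 78 + 69 + 50 = 587; overall_A = 587/15 = 39.1333.
Version B weighted sum = 3·33 + 4·70 + 3·54 + 1·90 + 3·15 + 1·49 = 99 + 280 + 162 + 90 + 45 + 49 = 725; overall_B = 725/15 = 48.3333.
Difference = 39.1333 − 48.3333 = -9.2000 ≈ -9.2.

-9.2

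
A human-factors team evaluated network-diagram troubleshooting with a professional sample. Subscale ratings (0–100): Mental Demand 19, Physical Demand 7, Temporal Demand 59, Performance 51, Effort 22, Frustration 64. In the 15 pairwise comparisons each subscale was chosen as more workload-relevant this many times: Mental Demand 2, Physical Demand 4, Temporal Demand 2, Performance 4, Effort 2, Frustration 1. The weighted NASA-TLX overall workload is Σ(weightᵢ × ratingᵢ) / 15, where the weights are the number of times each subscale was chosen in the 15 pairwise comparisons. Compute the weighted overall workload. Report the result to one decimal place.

33.1

The tallies are the weights (they sum to 15).
Weighted sum = 2·19 + 4·7 + 2·59 + 4·51 + 2·22 + 1·64
            = 38 + 28 + 118 + 204 + 44 + 64 = 496.
Overall workload = 496 / 15 = 33.0667 ≈ 33.1.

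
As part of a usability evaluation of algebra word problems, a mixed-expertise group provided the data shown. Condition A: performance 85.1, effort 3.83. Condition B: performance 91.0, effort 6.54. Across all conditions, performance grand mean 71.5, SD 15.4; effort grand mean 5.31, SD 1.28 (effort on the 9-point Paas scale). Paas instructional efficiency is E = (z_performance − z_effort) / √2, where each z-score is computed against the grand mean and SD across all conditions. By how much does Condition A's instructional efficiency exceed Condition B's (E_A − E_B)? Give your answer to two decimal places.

1.23

Condition A: z_P = (85.1 − 71.5)/15.4 = 0.8831; z_E = (3.83 − 5.31)/1.28 = -1.1562; E_A = (0.8831 − (-1.1562))/√2 = 1.4420.
Condition B: z_P = (91.0 − 71.5)/15.4 = 1.2662; z_E = (6.54 − 5.31)/1.28 = 0.9609; E_B = (1.2662 − 0.9609)/√2 = 0.2159.
E_A − E_B = 1.4420 − 0.2159 = 1.2261 ≈ 1.23.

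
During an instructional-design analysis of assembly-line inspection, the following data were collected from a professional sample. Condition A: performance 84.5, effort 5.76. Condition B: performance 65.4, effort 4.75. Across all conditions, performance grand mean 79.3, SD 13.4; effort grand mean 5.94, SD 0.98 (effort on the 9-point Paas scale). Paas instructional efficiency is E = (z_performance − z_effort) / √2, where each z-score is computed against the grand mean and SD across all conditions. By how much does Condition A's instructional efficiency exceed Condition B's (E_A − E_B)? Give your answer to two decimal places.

Condition A: z_P = (84.5 − 79.3)/13.4 = 0.3881; z_E = (5.76 − 5.94)/0.98 = -0.1837; E_A = (0.3881 − (-0.1837))/√2 = 0.4043.
Condition B: z_P = (65.4 − 79.3)/13.4 = -1.0373; z_E = (4.75 − 5.94)/0.98 = -1.2143; E_B = (-1.0373 − (-1.2143))/√2 = 0.1252.
E_A − E_B = 0.4043 − 0.1252 = 0.2791 ≈ 0.28.

0.28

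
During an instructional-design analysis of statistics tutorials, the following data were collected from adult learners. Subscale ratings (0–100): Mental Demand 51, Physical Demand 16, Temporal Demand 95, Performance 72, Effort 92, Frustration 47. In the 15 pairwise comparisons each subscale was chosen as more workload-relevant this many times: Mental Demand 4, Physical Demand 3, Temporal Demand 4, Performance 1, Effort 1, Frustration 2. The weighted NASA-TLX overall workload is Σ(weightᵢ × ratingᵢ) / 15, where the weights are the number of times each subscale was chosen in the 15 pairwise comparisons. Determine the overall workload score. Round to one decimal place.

59.3

The tallies are the weights (they sum to 15).
Weighted sum = 4·51 + 3·16 + 4·95 + 1·72 + 1·92 + 2·47
            = 204 + 48 + 380 + 72 + 92 + 94 = 890.
Overall workload = 890 / 15 = 59.3333 ≈ 59.3.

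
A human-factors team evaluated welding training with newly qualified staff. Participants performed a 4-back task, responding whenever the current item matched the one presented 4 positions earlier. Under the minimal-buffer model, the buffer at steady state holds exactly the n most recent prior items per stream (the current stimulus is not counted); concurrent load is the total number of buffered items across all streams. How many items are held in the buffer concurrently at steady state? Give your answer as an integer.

4

The buffer holds the 4 most recent prior items.
Steady-state concurrent load = 4 items.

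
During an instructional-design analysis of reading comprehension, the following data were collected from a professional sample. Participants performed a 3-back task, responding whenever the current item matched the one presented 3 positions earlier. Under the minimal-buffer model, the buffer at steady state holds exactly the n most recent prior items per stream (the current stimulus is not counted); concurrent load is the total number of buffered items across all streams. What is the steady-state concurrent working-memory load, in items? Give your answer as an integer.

The buffer holds the 3 most recent prior items.
Steady-state concurrent load = 3 items.

3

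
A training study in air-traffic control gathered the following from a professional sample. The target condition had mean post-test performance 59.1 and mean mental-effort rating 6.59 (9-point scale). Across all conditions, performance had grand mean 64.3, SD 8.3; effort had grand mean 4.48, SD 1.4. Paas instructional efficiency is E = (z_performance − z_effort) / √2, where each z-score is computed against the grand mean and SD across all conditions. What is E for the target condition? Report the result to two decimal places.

-1.51

z_performance = (59.1 − 64.3) / 8.3 = -5.2000 / 8.3 = -0.6265.
z_effort = (6.59 − 4.48) / 1.4 = 2.1100 / 1.4 = 1.5071.
z_P − z_E = -0.6265 − 1.5071 = -2.1336.
E = -2.1336 / √2 = -2.1336 / 1.41421 = -1.5087 ≈ -1.51.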